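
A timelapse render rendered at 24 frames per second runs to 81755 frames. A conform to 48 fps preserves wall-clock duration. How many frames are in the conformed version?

163510 frames

Target frames = source frames × (target rate / source rate) = 81755 × (48)/(24) = 81755 × 2 = 163510.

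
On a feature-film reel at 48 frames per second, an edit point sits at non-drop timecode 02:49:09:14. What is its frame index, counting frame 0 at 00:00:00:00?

487166

Total seconds to the label: (2 × 3600 + 49 × 60 + 9) = 10149.
Frame index = 10149 × 48 + 14 = 487166.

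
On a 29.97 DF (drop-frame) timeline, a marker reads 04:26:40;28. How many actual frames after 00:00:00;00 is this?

479548

As if non-drop at 30 labels/s: (4 × 3600 + 26 × 60 + 40) × 30 + 28 = 480028.
Minute boundaries passed: 266; those not divisible by 10: 266 − 26 = 240; dropped labels = 2 × 240 = 480.
Actual frame index = 480028 − 480 = 479548.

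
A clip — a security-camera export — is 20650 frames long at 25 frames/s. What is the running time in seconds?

Running time = 20650 / (25) = 826 s.

826 seconds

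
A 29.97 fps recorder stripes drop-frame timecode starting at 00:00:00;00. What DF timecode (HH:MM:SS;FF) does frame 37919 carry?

Ten DF minutes hold 17982 frames, so frame 37919 lies in block 2 (frames 35964–53945) with 1955 frames into that block.
The block's first minute is 1800 frames and the rest 1798 each; 1955 frames reaches minute 1, so 2 × 18 + 1 × 2 = 38 labels have been skipped so far.
Adding those back, label number 37919 + 38 = 37957 at 30 labels/s is 1265 s + 7 f = 0 h 21 min 5 s frame 7, i.e. 00:21:05;07.

00:21:05;07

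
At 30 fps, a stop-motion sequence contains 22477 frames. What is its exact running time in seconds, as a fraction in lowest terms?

22477/30 seconds

Running time = 22477 ÷ (30) = 22477 × 1/30 = 22477/30 s.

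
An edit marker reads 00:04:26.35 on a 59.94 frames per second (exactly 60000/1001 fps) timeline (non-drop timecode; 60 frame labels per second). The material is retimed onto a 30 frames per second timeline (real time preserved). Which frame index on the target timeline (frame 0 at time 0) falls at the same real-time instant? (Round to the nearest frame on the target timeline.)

Source frame index: (0×3600 + 4×60 + 26) × 60 + 35 = 15995.
Real time: 15995 / (60000/1001) = 3202199/12000 s.
Target frame: (3202199/12000) × (30) = 3202199/400 ≈ 8005.498 → 8005.

frame 8005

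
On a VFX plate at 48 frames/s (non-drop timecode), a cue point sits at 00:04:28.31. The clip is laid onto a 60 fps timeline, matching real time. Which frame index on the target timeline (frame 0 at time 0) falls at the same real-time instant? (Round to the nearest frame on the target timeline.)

frame 16119

Source frame index: (0×3600 + 4×60 + 28) × 48 + 31 = 12895.
Real time: 12895 / (48) = 12895/48 s.
Target frame: (12895/48) × (60) = 64475/4 ≈ 16118.750 → 16119.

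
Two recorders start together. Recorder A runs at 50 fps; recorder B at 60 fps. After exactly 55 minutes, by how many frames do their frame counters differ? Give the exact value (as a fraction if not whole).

33000 frames

55 min = 3300 s.
A emits 50 × 3300 = 165000 frames; B emits 60 × 3300 = 198000.
Difference = 33000 frames; B is ahead of A.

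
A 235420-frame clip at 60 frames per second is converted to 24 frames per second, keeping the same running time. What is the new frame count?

Target frames = source frames × (target rate / source rate) = 235420 × (24)/(60) = 235420 × 2/5 = 94168.

94168 frames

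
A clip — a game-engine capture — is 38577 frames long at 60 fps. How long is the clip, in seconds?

Running time = 38577 / (60) = 642.95 s.

642.95 seconds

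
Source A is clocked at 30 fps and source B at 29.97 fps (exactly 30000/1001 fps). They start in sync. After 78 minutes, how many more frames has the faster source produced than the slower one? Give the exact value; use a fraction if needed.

78 min = 4680 s.
A emits 30 × 4680 = 140400 frames; B emits 30000/1001 × 4680 = 10800000/77.
Difference = 10800/77 frames (≈ 140.2597); B is behind A.

10800/77 frames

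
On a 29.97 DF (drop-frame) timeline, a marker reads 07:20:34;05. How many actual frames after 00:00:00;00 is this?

792233

Complete 10-minute blocks: 44, each 17982 frames → 791208.
Remaining 0 whole minutes in the current block: 0 frames.
Within the current minute: 34 × 30 + 5 = 1025. Total = 791208 + 0 + 1025 = 792233.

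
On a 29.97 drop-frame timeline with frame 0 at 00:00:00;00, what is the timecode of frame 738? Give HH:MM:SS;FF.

00:00:24;18

Ten DF minutes hold 17982 frames, so frame 738 lies in block 0 (frames 0–17981) with 738 frames into that block.
The block's first minute is 1800 frames and the rest 1798 each; 738 frames reaches minute 0, so 0 × 18 + 0 × 2 = 0 labels have been skipped so far.
Adding those back, label number 738 + 0 = 738 at 30 labels/s is 24 s + 18 f = 0 h 0 min 24 s frame 18, i.e. 00:00:24;18.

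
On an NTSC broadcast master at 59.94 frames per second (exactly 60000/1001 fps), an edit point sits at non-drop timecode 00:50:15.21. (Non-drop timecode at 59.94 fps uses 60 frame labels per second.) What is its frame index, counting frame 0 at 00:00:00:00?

Total seconds to the label: (0 × 3600 + 50 × 60 + 15) = 3015.
Frame index = 3015 × 60 + 21 = 180921.

180921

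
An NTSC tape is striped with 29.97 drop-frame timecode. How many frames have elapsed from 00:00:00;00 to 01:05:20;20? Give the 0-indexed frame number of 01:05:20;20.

Complete 10-minute blocks: 6, each 17982 frames → 107892.
Remaining 5 whole minutes in the current block: 1800 + 4 × 1798 = 8992 frames.
Within the current minute: 20 × 30 + 20 − 2 = 618 (labels ;00/;01 skipped at this minute). Total = 107892 + 8992 + 618 = 117502.

117502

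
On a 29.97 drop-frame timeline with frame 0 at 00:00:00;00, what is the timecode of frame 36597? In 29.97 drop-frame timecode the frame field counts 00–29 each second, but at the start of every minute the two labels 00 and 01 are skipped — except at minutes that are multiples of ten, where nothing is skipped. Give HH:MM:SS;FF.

Ten DF minutes hold 17982 frames, so frame 36597 lies in block 2 (frames 35964–53945) with 633 frames into that block.
The block's first minute is 1800 frames and the rest 1798 each; 633 frames reaches minute 0, so 2 × 18 + 0 × 2 = 36 labels have been skipped so far.
Adding those back, label number 36597 + 36 = 36633 at 30 labels/s is 1221 s + 3 f = 0 h 20 min 21 s frame 3, i.e. 00:20:21;03.

00:20:21;03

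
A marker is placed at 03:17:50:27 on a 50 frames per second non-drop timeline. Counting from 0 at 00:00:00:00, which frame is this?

frame 593527

Total seconds to the label: (3 × 3600 + 17 × 60 + 50) = 11870.
Frame index = 11870 × 50 + 27 = 593527.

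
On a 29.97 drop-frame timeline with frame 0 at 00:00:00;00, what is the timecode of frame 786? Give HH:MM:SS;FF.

00:00:26;06

Ten DF minutes hold 17982 frames, so frame 786 lies in block 0 (frames 0–17981) with 786 frames into that block.
The block's first minute is 1800 frames and the rest 1798 each; 786 frames reaches minute 0, so 0 × 18 + 0 × 2 = 0 labels have been skipped so far.
Adding those back, label number 786 + 0 = 786 at 30 labels/s is 26 s + 6 f = 0 h 0 min 26 s frame 6, i.e. 00:00:26;06.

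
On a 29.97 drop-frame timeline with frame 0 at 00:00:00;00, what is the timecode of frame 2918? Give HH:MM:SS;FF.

00:01:37;10

Each 10-minute DF block holds 10 × 60 × 30 − 9 × 2 = 17982 frames. 2918 ÷ 17982 → 0 full blocks, remainder 2918.
Within the partial block the first minute is 1800 frames and each further minute 1798, so 1 further minute boundary passed. Total skipped labels = 18 × 0 + 2 × 1 = 2.
Non-drop label index = 2918 + 2 = 2920; at 30 labels/s that is 00:01:37:10, i.e. DF 00:01:37;10.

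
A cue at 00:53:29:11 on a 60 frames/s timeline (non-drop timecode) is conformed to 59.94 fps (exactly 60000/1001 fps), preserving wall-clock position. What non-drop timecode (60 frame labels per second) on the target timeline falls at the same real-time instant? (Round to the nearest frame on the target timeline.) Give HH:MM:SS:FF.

Source frame index: (0×3600 + 53×60 + 29) × 60 + 11 = 192551.
Real time: 192551 / (60) = 192551/60 s.
Target frame: (192551/60) × (60000/1001) = 192551000/1001 ≈ 192358.641 → 192359.
At 60 labels/s: frame 192359 → 00:53:25:59.

00:53:25:59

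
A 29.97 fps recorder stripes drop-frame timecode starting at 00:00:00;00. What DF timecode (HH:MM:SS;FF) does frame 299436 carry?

Ten DF minutes hold 17982 frames, so frame 299436 lies in block 16 (frames 287712–305693) with 11724 frames into that block.
The block's first minute is 1800 frames and the rest 1798 each; 11724 frames reaches minute 6, so 16 × 18 + 6 × 2 = 300 labels have been skipped so far.
Adding those back, label number 299436 + 300 = 299736 at 30 labels/s is 9991 s + 6 f = 2 h 46 min 31 s frame 6, i.e. 02:46:31;06.

02:46:31;06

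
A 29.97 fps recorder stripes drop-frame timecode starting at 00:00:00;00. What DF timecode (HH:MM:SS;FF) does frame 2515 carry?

00:01:23;27

Ten DF minutes hold 17982 frames, so frame 2515 lies in block 0 (frames 0–17981) with 2515 frames into that block.
The block's first minute is 1800 frames and the rest 1798 each; 2515 frames reaches minute 1, so 0 × 18 + 1 × 2 = 2 labels have been skipped so far.
Adding those back, label number 2515 + 2 = 2517 at 30 labels/s is 83 s + 27 f = 0 h 1 min 23 s frame 27, i.e. 00:01:23;27.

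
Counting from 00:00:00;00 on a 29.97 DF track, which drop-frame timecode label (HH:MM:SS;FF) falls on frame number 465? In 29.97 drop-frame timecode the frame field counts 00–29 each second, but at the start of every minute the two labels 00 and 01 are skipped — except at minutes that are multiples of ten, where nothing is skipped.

00:00:15;15

Each 10-minute DF block holds 10 × 60 × 30 − 9 × 2 = 17982 frames. 465 ÷ 17982 → 0 full blocks, remainder 465.
Within the partial block the first minute is 1800 frames and each further minute 1798, so 0 further minute boundaries passed. Total skipped labels = 18 × 0 + 2 × 0 = 0.
Non-drop label index = 465 + 0 = 465; at 30 labels/s that is 00:00:15:15, i.e. DF 00:00:15;15.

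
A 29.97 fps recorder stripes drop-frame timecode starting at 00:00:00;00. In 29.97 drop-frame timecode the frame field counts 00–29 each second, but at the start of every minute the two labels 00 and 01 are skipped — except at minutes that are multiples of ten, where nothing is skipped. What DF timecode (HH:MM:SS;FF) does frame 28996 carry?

00:16:07;16

Ten DF minutes hold 17982 frames, so frame 28996 lies in block 1 (frames 17982–35963) with 11014 frames into that block.
The block's first minute is 1800 frames and the rest 1798 each; 11014 frames reaches minute 6, so 1 × 18 + 6 × 2 = 30 labels have been skipped so far.
Adding those back, label number 28996 + 30 = 29026 at 30 labels/s is 967 s + 16 f = 0 h 16 min 7 s frame 16, i.e. 00:16:07;16.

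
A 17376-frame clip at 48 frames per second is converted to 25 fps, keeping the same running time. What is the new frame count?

9050 frames

Target frames = source frames × (target rate / source rate) = 17376 × (25)/(48) = 17376 × 25/48 = 9050.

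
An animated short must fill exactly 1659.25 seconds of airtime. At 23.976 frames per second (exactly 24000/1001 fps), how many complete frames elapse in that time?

Frames = 1659.25 × 24000/1001 = 39822000/1001 ≈ 39782.2178.
Complete frames: 39782.

39782 frames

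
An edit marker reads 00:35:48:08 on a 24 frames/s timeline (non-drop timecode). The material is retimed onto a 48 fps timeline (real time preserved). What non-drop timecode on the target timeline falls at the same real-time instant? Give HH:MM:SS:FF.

Source frame index: (0×3600 + 35×60 + 48) × 24 + 8 = 51560.
Real time: 51560 / (24) = 6445/3 s.
Target frame: (6445/3) × (48) = 103120.
At 48 labels/s: frame 103120 → 00:35:48:16.

00:35:48:16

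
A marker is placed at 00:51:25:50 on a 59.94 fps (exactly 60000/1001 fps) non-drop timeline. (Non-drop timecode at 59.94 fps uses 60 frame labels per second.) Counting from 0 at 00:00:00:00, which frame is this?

Total seconds to the label: (0 × 3600 + 51 × 60 + 25) = 3085.
Frame index = 3085 × 60 + 50 = 185150.

185150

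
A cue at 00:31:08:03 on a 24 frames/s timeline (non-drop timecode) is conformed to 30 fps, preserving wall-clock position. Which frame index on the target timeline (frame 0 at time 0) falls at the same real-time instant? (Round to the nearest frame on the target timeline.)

Source frame index: (0×3600 + 31×60 + 8) × 24 + 3 = 44835.
Real time: 44835 / (24) = 14945/8 s.
Target frame: (14945/8) × (30) = 224175/4 ≈ 56043.750 → 56044.

frame 56044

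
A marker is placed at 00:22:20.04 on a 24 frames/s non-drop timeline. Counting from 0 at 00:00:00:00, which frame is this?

Total seconds to the label: (0 × 3600 + 22 × 60 + 20) = 1340.
Frame index = 1340 × 24 + 4 = 32164.

32164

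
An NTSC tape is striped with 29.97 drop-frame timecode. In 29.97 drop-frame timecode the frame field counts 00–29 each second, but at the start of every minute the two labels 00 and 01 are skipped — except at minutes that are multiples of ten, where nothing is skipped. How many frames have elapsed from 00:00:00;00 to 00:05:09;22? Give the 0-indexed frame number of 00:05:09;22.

Complete 10-minute blocks: 0, each 17982 frames → 0.
Remaining 5 whole minutes in the current block: 1800 + 4 × 1798 = 8992 frames.
Within the current minute: 9 × 30 + 22 − 2 = 290 (labels ;00/;01 skipped at this minute). Total = 0 + 8992 + 290 = 9282.

9282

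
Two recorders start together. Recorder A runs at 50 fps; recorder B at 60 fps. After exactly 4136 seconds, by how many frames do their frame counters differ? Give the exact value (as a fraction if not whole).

41360 frames

A emits 50 × 4136 = 206800 frames; B emits 60 × 4136 = 248160.
Difference = 41360 frames; B is ahead of A.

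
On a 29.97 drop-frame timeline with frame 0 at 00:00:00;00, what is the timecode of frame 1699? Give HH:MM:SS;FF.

00:00:56;19

Each 10-minute DF block holds 10 × 60 × 30 − 9 × 2 = 17982 frames. 1699 ÷ 17982 → 0 full blocks, remainder 1699.
Within the partial block the first minute is 1800 frames and each further minute 1798, so 0 further minute boundaries passed. Total skipped labels = 18 × 0 + 2 × 0 = 0.
Non-drop label index = 1699 + 0 = 1699; at 30 labels/s that is 00:00:56:19, i.e. DF 00:00:56;19.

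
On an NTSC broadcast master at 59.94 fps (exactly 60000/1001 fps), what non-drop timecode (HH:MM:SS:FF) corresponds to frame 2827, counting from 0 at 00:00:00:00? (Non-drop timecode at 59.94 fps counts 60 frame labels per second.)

2827 ÷ 60 = 47 full seconds, remainder 7 frames.
47 s = 0 h 0 min 47 s.
Timecode: 00:00:47:07.

00:00:47:07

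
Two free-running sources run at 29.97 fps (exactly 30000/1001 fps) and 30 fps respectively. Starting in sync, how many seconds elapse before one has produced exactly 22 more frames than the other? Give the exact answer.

The gap grows by |30 − 30000/1001| = 30/1001 frames per second.
Time for a 22-frame gap: 22 ÷ (30/1001) = 11011/15 s.

11011/15 seconds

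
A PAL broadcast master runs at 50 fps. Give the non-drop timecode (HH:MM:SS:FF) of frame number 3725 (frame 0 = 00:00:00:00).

3725 ÷ 50 = 74 full seconds, remainder 25 frames.
74 s = 0 h 1 min 14 s.
Timecode: 00:01:14:25.

00:01:14:25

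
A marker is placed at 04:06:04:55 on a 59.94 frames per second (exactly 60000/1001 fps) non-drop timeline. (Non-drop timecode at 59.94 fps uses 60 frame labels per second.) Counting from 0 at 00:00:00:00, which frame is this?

Total seconds to the label: (4 × 3600 + 6 × 60 + 4) = 14764.
Frame index = 14764 × 60 + 55 = 885895.

frame 885895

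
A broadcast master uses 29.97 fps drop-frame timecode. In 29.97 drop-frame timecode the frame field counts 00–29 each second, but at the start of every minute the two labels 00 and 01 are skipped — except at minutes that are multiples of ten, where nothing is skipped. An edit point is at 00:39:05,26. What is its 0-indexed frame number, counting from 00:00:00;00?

70304

As if non-drop at 30 labels/s: (0 × 3600 + 39 × 60 + 5) × 30 + 26 = 70376.
Minute boundaries passed: 39; those not divisible by 10: 39 − 3 = 36; dropped labels = 2 × 36 = 72.
Actual frame index = 70376 − 72 = 70304.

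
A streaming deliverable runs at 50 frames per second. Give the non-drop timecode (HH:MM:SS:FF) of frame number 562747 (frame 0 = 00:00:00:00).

03:07:34:47

562747 ÷ 50 = 11254 full seconds, remainder 47 frames.
11254 s = 3 h 7 min 34 s.
Timecode: 03:07:34:47.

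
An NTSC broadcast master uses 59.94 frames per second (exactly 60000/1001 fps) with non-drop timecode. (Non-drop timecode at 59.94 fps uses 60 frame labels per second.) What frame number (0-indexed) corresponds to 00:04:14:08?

Total seconds to the label: (0 × 3600 + 4 × 60 + 14) = 254.
Frame index = 254 × 60 + 8 = 15248.

frame 15248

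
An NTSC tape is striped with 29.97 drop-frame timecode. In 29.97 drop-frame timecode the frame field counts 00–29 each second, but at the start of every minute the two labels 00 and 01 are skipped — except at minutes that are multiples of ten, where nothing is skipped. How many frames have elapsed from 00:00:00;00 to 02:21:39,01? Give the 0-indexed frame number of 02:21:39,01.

254717

As if non-drop at 30 labels/s: (2 × 3600 + 21 × 60 + 39) × 30 + 1 = 254971.
Minute boundaries passed: 141; those not divisible by 10: 141 − 14 = 127; dropped labels = 2 × 127 = 254.
Actual frame index = 254971 − 254 = 254717.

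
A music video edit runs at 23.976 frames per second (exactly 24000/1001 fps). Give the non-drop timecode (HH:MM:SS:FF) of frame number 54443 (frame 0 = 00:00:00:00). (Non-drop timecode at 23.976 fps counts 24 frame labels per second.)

54443 ÷ 24 = 2268 full seconds, remainder 11 frames.
2268 s = 0 h 37 min 48 s.
Timecode: 00:37:48:11.

00:37:48:11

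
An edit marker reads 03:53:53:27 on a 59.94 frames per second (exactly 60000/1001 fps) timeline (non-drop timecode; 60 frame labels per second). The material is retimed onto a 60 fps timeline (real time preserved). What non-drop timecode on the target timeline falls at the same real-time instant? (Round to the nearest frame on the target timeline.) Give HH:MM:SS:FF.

Source frame index: (3×3600 + 53×60 + 53) × 60 + 27 = 842007.
Real time: 842007 / (60000/1001) = 280949669/20000 s.
Target frame: (280949669/20000) × (60) = 842849007/1000 ≈ 842849.007 → 842849.
At 60 labels/s: frame 842849 → 03:54:07:29.

03:54:07:29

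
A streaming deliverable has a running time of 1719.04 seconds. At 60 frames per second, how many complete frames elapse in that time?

Frames = 1719.04 × 60 = 515712/5 ≈ 103142.4000.
Complete frames: 103142.

103142 frames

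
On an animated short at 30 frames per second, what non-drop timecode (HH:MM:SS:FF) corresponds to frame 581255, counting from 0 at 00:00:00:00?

581255 ÷ 30 = 19375 full seconds, remainder 5 frames.
19375 s = 5 h 22 min 55 s.
Timecode: 05:22:55:05.

05:22:55:05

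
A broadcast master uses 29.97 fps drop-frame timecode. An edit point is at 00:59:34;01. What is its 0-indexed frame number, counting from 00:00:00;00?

Complete 10-minute blocks: 5, each 17982 frames → 89910.
Remaining 9 whole minutes in the current block: 1800 + 8 × 1798 = 16184 frames.
Within the current minute: 34 × 30 + 1 − 2 = 1019 (labels ;00/;01 skipped at this minute). Total = 89910 + 16184 + 1019 = 107113.

107113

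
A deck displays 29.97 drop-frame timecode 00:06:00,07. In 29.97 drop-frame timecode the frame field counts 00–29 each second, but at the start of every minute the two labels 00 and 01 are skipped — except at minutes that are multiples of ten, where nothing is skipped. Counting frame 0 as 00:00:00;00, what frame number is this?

As if non-drop at 30 labels/s: (0 × 3600 + 6 × 60 + 0) × 30 + 7 = 10807.
Minute boundaries passed: 6; those not divisible by 10: 6 − 0 = 6; dropped labels = 2 × 6 = 12.
Actual frame index = 10807 − 12 = 10795.

10795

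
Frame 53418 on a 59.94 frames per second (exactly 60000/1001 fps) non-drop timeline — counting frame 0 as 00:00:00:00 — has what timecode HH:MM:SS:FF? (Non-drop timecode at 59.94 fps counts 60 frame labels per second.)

53418 ÷ 60 = 890 full seconds, remainder 18 frames.
890 s = 0 h 14 min 50 s.
Timecode: 00:14:50:18.

00:14:50:18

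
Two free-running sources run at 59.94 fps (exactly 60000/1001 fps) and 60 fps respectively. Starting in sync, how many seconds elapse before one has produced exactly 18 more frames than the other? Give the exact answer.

300.3 seconds

The gap grows by |60 − 60000/1001| = 60/1001 frames per second.
Time for a 18-frame gap: 18 ÷ (60/1001) = 300.3 s.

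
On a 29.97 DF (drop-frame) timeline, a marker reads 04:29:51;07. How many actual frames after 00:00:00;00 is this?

As if non-drop at 30 labels/s: (4 × 3600 + 29 × 60 + 51) × 30 + 7 = 485737.
Minute boundaries passed: 269; those not divisible by 10: 269 − 26 = 243; dropped labels = 2 × 243 = 486.
Actual frame index = 485737 − 486 = 485251.

485251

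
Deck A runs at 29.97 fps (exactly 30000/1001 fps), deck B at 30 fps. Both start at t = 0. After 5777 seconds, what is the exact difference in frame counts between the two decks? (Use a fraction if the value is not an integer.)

173310/1001 frames

A emits 30000/1001 × 5777 = 173310000/1001 frames; B emits 30 × 5777 = 173310.
Difference = 173310/1001 frames (≈ 173.1369); B is ahead of A.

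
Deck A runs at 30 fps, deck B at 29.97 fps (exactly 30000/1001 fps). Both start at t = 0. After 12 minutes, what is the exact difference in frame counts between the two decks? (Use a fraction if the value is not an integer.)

12 min = 720 s.
A emits 30 × 720 = 21600 frames; B emits 30000/1001 × 720 = 21600000/1001.
Difference = 21600/1001 frames (≈ 21.5784); B is behind A.

21600/1001 frames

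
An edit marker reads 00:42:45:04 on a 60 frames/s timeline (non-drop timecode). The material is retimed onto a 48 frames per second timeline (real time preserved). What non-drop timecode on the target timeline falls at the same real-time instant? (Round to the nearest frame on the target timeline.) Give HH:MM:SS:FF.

Source frame index: (0×3600 + 42×60 + 45) × 60 + 4 = 153904.
Real time: 153904 / (60) = 38476/15 s.
Target frame: (38476/15) × (48) = 615616/5 ≈ 123123.200 → 123123.
At 48 labels/s: frame 123123 → 00:42:45:03.

00:42:45:03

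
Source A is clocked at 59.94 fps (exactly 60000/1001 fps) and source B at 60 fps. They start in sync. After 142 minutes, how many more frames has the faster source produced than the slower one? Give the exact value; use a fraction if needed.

511200/1001 frames

142 min = 8520 s.
A emits 60000/1001 × 8520 = 511200000/1001 frames; B emits 60 × 8520 = 511200.
Difference = 511200/1001 frames (≈ 510.6893); B is ahead of A.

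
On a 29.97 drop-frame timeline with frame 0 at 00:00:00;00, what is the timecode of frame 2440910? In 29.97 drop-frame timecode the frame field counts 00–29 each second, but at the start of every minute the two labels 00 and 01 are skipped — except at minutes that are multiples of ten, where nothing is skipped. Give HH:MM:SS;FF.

22:37:25;04

Each 10-minute DF block holds 10 × 60 × 30 − 9 × 2 = 17982 frames. 2440910 ÷ 17982 → 135 full blocks, remainder 13340.
Within the partial block the first minute is 1800 frames and each further minute 1798, so 7 further minute boundaries passed. Total skipped labels = 18 × 135 + 2 × 7 = 2444.
Non-drop label index = 2440910 + 2444 = 2443354; at 30 labels/s that is 22:37:25:04, i.e. DF 22:37:25;04.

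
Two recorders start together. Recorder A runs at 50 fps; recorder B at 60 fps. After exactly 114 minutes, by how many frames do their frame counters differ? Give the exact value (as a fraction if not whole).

114 min = 6840 s.
A emits 50 × 6840 = 342000 frames; B emits 60 × 6840 = 410400.
Difference = 68400 frames; B is ahead of A.

68400 frames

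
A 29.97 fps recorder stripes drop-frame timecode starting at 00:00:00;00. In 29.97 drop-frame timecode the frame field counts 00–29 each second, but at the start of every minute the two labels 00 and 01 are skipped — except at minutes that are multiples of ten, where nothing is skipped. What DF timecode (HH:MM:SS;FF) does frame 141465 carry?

01:18:40;07

Ten DF minutes hold 17982 frames, so frame 141465 lies in block 7 (frames 125874–143855) with 15591 frames into that block.
The block's first minute is 1800 frames and the rest 1798 each; 15591 frames reaches minute 8, so 7 × 18 + 8 × 2 = 142 labels have been skipped so far.
Adding those back, label number 141465 + 142 = 141607 at 30 labels/s is 4720 s + 7 f = 1 h 18 min 40 s frame 7, i.e. 01:18:40;07.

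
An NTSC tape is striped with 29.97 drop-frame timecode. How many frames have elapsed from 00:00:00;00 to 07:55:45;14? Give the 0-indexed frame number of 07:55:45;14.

As if non-drop at 30 labels/s: (7 × 3600 + 55 × 60 + 45) × 30 + 14 = 856364.
Minute boundaries passed: 475; those not divisible by 10: 475 − 47 = 428; dropped labels = 2 × 428 = 856.
Actual frame index = 856364 − 856 = 855508.

855508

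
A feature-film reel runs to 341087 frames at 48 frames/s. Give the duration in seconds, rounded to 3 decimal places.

Running time = 341087 × 1/48 = 341087/48 s ≈ 7105.979 s.

7105.979 seconds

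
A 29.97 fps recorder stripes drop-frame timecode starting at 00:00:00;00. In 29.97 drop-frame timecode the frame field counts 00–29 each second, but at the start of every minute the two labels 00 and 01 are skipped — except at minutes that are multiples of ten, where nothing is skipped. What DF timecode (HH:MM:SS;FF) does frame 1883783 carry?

Ten DF minutes hold 17982 frames, so frame 1883783 lies in block 104 (frames 1870128–1888109) with 13655 frames into that block.
The block's first minute is 1800 frames and the rest 1798 each; 13655 frames reaches minute 7, so 104 × 18 + 7 × 2 = 1886 labels have been skipped so far.
Adding those back, label number 1883783 + 1886 = 1885669 at 30 labels/s is 62855 s + 19 f = 17 h 27 min 35 s frame 19, i.e. 17:27:35;19.

17:27:35;19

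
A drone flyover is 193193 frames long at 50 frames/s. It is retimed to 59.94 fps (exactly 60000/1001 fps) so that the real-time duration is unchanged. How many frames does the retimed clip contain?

231600 frames

Target frames = source frames × (target rate / source rate) = 193193 × (60000/1001)/(50) = 193193 × 1200/1001 = 231600.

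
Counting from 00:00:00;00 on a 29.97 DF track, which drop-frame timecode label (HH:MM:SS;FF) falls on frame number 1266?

00:00:42;06

Each 10-minute DF block holds 10 × 60 × 30 − 9 × 2 = 17982 frames. 1266 ÷ 17982 → 0 full blocks, remainder 1266.
Within the partial block the first minute is 1800 frames and each further minute 1798, so 0 further minute boundaries passed. Total skipped labels = 18 × 0 + 2 × 0 = 0.
Non-drop label index = 1266 + 0 = 1266; at 30 labels/s that is 00:00:42:06, i.e. DF 00:00:42;06.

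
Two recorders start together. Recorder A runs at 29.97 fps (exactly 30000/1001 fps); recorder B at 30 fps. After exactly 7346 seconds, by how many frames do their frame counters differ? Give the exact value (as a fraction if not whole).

220380/1001 frames

A emits 30000/1001 × 7346 = 220380000/1001 frames; B emits 30 × 7346 = 220380.
Difference = 220380/1001 frames (≈ 220.1598); B is ahead of A.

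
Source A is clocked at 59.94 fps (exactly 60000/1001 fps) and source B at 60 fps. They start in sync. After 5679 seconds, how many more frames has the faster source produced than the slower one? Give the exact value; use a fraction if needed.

340740/1001 frames

A emits 60000/1001 × 5679 = 340740000/1001 frames; B emits 60 × 5679 = 340740.
Difference = 340740/1001 frames (≈ 340.3996); B is ahead of A.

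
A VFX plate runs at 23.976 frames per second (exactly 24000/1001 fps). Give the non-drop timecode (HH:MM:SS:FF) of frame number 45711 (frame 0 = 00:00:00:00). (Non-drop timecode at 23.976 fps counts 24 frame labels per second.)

00:31:44:15

45711 ÷ 24 = 1904 full seconds, remainder 15 frames.
1904 s = 0 h 31 min 44 s.
Timecode: 00:31:44:15.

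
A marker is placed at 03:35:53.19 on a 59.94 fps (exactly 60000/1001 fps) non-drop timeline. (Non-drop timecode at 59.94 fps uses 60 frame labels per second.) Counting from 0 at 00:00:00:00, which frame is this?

Total seconds to the label: (3 × 3600 + 35 × 60 + 53) = 12953.
Frame index = 12953 × 60 + 19 = 777199.

frame 777199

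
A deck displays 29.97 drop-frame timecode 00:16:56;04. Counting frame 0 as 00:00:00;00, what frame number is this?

Complete 10-minute blocks: 1, each 17982 frames → 17982.
Remaining 6 whole minutes in the current block: 1800 + 5 × 1798 = 10790 frames.
Within the current minute: 56 × 30 + 4 − 2 = 1682 (labels ;00/;01 skipped at this minute). Total = 17982 + 10790 + 1682 = 30454.

30454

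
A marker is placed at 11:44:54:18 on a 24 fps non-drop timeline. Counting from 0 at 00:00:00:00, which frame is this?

1015074

Total seconds to the label: (11 × 3600 + 44 × 60 + 54) = 42294.
Frame index = 42294 × 24 + 18 = 1015074.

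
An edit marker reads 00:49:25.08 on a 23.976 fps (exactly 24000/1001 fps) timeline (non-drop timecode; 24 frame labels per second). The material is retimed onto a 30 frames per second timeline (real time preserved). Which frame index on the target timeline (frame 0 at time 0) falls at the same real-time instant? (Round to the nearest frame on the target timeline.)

Source frame index: (0×3600 + 49×60 + 25) × 24 + 8 = 71168.
Real time: 71168 / (24000/1001) = 1113112/375 s.
Target frame: (1113112/375) × (30) = 2226224/25 ≈ 89048.960 → 89049.

frame 89049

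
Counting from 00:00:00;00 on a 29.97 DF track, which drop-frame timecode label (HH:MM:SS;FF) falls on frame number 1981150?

Ten DF minutes hold 17982 frames, so frame 1981150 lies in block 110 (frames 1978020–1996001) with 3130 frames into that block.
The block's first minute is 1800 frames and the rest 1798 each; 3130 frames reaches minute 1, so 110 × 18 + 1 × 2 = 1982 labels have been skipped so far.
Adding those back, label number 1981150 + 1982 = 1983132 at 30 labels/s is 66104 s + 12 f = 18 h 21 min 44 s frame 12, i.e. 18:21:44;12.

18:21:44;12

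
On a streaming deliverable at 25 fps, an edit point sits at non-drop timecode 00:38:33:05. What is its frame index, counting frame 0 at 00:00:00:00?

Total seconds to the label: (0 × 3600 + 38 × 60 + 33) = 2313.
Frame index = 2313 × 25 + 5 = 57830.

57830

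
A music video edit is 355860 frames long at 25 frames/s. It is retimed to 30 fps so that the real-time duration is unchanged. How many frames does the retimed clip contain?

427032 frames

Target frames = source frames × (target rate / source rate) = 355860 × (30)/(25) = 355860 × 6/5 = 427032.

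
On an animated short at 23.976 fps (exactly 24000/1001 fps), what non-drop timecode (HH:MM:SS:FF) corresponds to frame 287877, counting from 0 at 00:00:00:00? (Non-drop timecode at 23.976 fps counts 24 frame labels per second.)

03:19:54:21

287877 ÷ 24 = 11994 full seconds, remainder 21 frames.
11994 s = 3 h 19 min 54 s.
Timecode: 03:19:54:21.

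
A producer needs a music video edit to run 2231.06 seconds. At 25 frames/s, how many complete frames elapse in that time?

55776 frames

Frames = 2231.06 × 25 = 111553/2 ≈ 55776.5000.
Complete frames: 55776.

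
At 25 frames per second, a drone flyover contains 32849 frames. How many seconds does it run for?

1313.96 seconds

Running time = 32849 / (25) = 1313.96 s.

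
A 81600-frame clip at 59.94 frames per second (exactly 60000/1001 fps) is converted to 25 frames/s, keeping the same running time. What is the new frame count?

Target frames = source frames × (target rate / source rate) = 81600 × (25)/(60000/1001) = 81600 × 1001/2400 = 34034.

34034 frames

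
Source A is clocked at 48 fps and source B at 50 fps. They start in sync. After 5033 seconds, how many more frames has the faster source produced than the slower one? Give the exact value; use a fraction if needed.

10066 frames

A emits 48 × 5033 = 241584 frames; B emits 50 × 5033 = 251650.
Difference = 10066 frames; B is ahead of A.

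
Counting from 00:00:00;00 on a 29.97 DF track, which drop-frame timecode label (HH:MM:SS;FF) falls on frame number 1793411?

16:37:20;07

Each 10-minute DF block holds 10 × 60 × 30 − 9 × 2 = 17982 frames. 1793411 ÷ 17982 → 99 full blocks, remainder 13193.
Within the partial block the first minute is 1800 frames and each further minute 1798, so 7 further minute boundaries passed. Total skipped labels = 18 × 99 + 2 × 7 = 1796.
Non-drop label index = 1793411 + 1796 = 1795207; at 30 labels/s that is 16:37:20:07, i.e. DF 16:37:20;07.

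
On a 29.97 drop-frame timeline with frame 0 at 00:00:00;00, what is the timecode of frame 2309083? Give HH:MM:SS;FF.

Ten DF minutes hold 17982 frames, so frame 2309083 lies in block 128 (frames 2301696–2319677) with 7387 frames into that block.
The block's first minute is 1800 frames and the rest 1798 each; 7387 frames reaches minute 4, so 128 × 18 + 4 × 2 = 2312 labels have been skipped so far.
Adding those back, label number 2309083 + 2312 = 2311395 at 30 labels/s is 77046 s + 15 f = 21 h 24 min 6 s frame 15, i.e. 21:24:06;15.

21:24:06;15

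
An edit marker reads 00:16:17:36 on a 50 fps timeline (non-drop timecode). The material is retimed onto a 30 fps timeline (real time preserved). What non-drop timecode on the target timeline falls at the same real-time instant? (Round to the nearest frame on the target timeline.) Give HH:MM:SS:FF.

Source frame index: (0×3600 + 16×60 + 17) × 50 + 36 = 48886.
Real time: 48886 / (50) = 24443/25 s.
Target frame: (24443/25) × (30) = 146658/5 ≈ 29331.600 → 29332.
At 30 labels/s: frame 29332 → 00:16:17:22.

00:16:17:22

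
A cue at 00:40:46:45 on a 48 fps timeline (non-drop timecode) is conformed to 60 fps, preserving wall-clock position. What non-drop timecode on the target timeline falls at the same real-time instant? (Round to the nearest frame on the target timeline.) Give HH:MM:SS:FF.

Source frame index: (0×3600 + 40×60 + 46) × 48 + 45 = 117453.
Real time: 117453 / (48) = 39151/16 s.
Target frame: (39151/16) × (60) = 587265/4 ≈ 146816.250 → 146816.
At 60 labels/s: frame 146816 → 00:40:46:56.

00:40:46:56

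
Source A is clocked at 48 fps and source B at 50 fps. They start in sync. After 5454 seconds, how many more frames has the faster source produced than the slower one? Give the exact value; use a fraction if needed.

A emits 48 × 5454 = 261792 frames; B emits 50 × 5454 = 272700.
Difference = 10908 frames; B is ahead of A.

10908 frames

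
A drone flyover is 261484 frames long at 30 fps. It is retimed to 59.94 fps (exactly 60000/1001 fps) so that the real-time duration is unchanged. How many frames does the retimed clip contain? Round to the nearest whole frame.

522446 frames

Frames at target rate = 261484 × (60000/1001) / (30) = 522968000/1001 ≈ 522445.554.
Nearest whole frame: 522446.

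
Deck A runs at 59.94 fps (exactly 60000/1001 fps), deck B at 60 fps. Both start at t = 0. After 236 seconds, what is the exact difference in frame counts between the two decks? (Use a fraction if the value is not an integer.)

A emits 60000/1001 × 236 = 14160000/1001 frames; B emits 60 × 236 = 14160.
Difference = 14160/1001 frames (≈ 14.1459); B is ahead of A.

14160/1001 frames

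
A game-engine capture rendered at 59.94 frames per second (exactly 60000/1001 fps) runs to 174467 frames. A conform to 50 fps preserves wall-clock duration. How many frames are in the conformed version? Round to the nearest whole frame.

145535 frames

Frames at target rate = 174467 × (50) / (60000/1001) = 174641467/1200 ≈ 145534.556.
Nearest whole frame: 145535.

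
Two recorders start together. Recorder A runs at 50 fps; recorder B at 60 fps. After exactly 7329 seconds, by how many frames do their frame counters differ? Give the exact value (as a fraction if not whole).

73290 frames

A emits 50 × 7329 = 366450 frames; B emits 60 × 7329 = 439740.
Difference = 73290 frames; B is ahead of A.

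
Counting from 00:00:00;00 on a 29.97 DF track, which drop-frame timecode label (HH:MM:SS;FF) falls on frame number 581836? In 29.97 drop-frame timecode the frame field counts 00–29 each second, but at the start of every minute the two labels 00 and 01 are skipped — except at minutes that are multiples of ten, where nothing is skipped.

Each 10-minute DF block holds 10 × 60 × 30 − 9 × 2 = 17982 frames. 581836 ÷ 17982 → 32 full blocks, remainder 6412.
Within the partial block the first minute is 1800 frames and each further minute 1798, so 3 further minute boundaries passed. Total skipped labels = 18 × 32 + 2 × 3 = 582.
Non-drop label index = 581836 + 582 = 582418; at 30 labels/s that is 05:23:33:28, i.e. DF 05:23:33;28.

05:23:33;28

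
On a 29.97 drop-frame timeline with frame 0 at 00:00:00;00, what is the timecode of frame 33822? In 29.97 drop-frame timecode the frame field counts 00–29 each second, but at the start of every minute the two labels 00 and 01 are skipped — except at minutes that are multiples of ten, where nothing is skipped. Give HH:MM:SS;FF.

00:18:48;16

Each 10-minute DF block holds 10 × 60 × 30 − 9 × 2 = 17982 frames. 33822 ÷ 17982 → 1 full block, remainder 15840.
Within the partial block the first minute is 1800 frames and each further minute 1798, so 8 further minute boundaries passed. Total skipped labels = 18 × 1 + 2 × 8 = 34.
Non-drop label index = 33822 + 34 = 33856; at 30 labels/s that is 00:18:48:16, i.e. DF 00:18:48;16.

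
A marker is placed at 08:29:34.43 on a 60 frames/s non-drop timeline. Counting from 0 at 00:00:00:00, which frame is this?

1834483

Total seconds to the label: (8 × 3600 + 29 × 60 + 34) = 30574.
Frame index = 30574 × 60 + 43 = 1834483.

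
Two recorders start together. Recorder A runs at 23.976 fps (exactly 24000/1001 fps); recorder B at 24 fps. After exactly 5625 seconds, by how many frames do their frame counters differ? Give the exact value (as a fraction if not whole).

A emits 24000/1001 × 5625 = 135000000/1001 frames; B emits 24 × 5625 = 135000.
Difference = 135000/1001 frames (≈ 134.8651); B is ahead of A.

135000/1001 frames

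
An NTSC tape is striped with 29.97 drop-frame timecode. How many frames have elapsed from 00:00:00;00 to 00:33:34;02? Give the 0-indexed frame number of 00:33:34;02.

60362

As if non-drop at 30 labels/s: (0 × 3600 + 33 × 60 + 34) × 30 + 2 = 60422.
Minute boundaries passed: 33; those not divisible by 10: 33 − 3 = 30; dropped labels = 2 × 30 = 60.
Actual frame index = 60422 − 60 = 60362.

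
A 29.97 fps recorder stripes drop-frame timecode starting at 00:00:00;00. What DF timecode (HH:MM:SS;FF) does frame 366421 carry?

Each 10-minute DF block holds 10 × 60 × 30 − 9 × 2 = 17982 frames. 366421 ÷ 17982 → 20 full blocks, remainder 6781.
Within the partial block the first minute is 1800 frames and each further minute 1798, so 3 further minute boundaries passed. Total skipped labels = 18 × 20 + 2 × 3 = 366.
Non-drop label index = 366421 + 366 = 366787; at 30 labels/s that is 03:23:46:07, i.e. DF 03:23:46;07.

03:23:46;07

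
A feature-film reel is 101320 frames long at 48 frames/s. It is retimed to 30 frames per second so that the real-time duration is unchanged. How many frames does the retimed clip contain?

63325 frames

Target frames = source frames × (target rate / source rate) = 101320 × (30)/(48) = 101320 × 5/8 = 63325.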